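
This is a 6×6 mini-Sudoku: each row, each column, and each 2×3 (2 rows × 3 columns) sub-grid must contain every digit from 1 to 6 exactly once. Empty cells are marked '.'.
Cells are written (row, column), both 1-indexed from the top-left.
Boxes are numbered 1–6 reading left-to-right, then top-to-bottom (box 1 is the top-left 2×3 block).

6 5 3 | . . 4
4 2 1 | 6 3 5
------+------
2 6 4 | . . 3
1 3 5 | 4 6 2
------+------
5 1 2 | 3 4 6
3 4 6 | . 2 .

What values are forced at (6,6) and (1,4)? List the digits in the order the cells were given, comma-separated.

For (6,6):
  Row 6 already contains {2, 3, 4, 6}.
  Column 6 already contains {2, 3, 4, 5, 6}.
  Its 2×3 block (box 6) already contains {2, 3, 4, 6}.
  The only value from 1–6 not eliminated is 1, so (6,6) = 1.
For (1,4):
  Consider where 2 can go in row 1.
  (1,5) is out (column 5 already has a 2).
  So the only cell in row 1 that can hold 2 is (1,4).
  So (1,4) = 2.

1,2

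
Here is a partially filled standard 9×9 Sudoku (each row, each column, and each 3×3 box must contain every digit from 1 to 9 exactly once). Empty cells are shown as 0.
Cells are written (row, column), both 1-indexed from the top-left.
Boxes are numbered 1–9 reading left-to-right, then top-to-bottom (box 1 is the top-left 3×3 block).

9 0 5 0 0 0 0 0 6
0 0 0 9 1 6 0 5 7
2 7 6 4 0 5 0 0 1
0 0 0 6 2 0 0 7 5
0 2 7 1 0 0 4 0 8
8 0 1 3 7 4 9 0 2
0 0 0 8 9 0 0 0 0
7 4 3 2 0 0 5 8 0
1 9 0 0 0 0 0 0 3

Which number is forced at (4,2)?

Row 4 already contains {2, 5, 6, 7}.
Column 2 already contains {2, 4, 7, 9}.
Its 3×3 block (box 4) already contains {1, 2, 7, 8}.
The only value from 1–9 not eliminated is 3, so (4,2) = 3.

3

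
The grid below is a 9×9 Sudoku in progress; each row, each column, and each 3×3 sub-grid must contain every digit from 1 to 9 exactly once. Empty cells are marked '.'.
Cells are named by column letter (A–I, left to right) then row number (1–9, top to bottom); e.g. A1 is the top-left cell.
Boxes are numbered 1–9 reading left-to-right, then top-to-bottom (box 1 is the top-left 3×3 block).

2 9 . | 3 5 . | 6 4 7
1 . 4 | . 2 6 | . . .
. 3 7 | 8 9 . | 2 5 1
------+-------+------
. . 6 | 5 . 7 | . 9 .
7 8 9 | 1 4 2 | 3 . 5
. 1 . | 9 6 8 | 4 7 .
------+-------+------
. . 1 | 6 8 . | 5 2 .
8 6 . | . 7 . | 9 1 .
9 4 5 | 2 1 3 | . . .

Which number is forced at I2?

9

Cell I2 itself could take any of {3, 8, 9} by direct elimination.
Consider where 9 can go in box 3.
G2 is out (column G already has a 9).
H2 is out (column H already has a 9).
So the only cell in box 3 that can hold 9 is I2.
Therefore I2 = 9.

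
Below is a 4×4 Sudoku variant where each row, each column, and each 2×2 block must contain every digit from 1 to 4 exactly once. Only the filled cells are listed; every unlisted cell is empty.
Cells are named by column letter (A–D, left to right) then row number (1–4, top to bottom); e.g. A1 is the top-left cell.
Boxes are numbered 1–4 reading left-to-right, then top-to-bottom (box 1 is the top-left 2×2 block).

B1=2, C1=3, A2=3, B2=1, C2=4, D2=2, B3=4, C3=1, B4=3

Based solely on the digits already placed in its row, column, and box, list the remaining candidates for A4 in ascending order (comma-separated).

1,2

Row 4 already contains {3}.
Column A already contains {3}.
Its 2×2 block (box 3) already contains {3, 4}.
Removing those from 1–4 leaves {1, 2} as the candidates for A4.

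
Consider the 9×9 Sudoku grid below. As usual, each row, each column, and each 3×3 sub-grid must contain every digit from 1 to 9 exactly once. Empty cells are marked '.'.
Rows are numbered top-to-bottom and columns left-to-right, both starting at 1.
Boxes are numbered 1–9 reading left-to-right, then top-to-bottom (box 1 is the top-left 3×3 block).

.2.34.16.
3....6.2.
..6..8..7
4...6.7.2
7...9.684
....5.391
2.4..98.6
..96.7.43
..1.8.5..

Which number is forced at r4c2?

Cell r4c2 itself could take any of {1, 3, 5, 8, 9} by direct elimination.
Consider where 9 can go in row 4.
r4c3 is out (column 3 already has a 9).
r4c4 is out (box 5 already has a 9).
r4c6 is out (column 6 already has a 9).
r4c8 is out (column 8 already has a 9).
So the only cell in row 4 that can hold 9 is r4c2.
Therefore r4c2 = 9.

9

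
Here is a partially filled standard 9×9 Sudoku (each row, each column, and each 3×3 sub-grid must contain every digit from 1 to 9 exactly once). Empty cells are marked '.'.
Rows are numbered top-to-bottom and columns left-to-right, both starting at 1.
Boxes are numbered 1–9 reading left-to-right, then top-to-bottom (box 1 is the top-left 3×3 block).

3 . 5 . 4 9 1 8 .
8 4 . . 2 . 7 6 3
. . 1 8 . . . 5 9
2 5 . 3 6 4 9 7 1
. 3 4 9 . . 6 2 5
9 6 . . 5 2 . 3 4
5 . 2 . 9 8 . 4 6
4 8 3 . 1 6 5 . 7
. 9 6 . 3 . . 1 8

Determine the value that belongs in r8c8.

Row 8 already contains {1, 3, 4, 5, 6, 7, 8}.
Column 8 already contains {1, 2, 3, 4, 5, 6, 7, 8}.
Its 3×3 block (box 9) already contains {1, 4, 5, 6, 7, 8}.
The only value from 1–9 not eliminated is 9, so r8c8 = 9.

9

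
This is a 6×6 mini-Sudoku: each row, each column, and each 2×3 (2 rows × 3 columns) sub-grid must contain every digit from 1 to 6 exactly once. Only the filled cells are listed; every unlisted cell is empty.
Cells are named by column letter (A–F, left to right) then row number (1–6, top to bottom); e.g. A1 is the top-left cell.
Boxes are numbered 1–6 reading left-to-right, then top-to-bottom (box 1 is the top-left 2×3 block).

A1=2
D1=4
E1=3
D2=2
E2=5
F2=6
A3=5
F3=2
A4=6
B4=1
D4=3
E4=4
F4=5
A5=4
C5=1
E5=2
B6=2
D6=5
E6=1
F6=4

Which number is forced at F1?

1

Row 1 already contains {2, 3, 4}.
Column F already contains {2, 4, 5, 6}.
Its 2×3 block (box 2) already contains {2, 3, 4, 5, 6}.
The only value from 1–6 not eliminated is 1, so F1 = 1.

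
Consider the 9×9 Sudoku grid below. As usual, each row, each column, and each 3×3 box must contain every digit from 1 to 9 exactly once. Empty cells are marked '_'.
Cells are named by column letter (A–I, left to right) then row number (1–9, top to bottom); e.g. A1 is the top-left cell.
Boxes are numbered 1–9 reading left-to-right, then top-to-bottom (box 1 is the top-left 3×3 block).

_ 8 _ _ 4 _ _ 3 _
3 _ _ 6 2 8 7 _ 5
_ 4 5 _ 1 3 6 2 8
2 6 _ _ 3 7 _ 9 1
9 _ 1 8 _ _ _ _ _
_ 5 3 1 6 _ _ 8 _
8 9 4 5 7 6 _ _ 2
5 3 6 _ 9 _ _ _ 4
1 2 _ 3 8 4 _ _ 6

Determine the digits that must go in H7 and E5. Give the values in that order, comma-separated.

1,5

For H7:
  Row 7 already contains {2, 4, 5, 6, 7, 8, 9}.
  Column H already contains {2, 3, 8, 9}.
  Its 3×3 block (box 9) already contains {2, 4, 6}.
  The only value from 1–9 not eliminated is 1, so H7 = 1.
For E5:
  Row 5 already contains {1, 8, 9}.
  Column E already contains {1, 2, 3, 4, 6, 7, 8, 9}.
  Its 3×3 block (box 5) already contains {1, 3, 6, 7, 8}.
  The only value from 1–9 not eliminated is 5, so E5 = 5.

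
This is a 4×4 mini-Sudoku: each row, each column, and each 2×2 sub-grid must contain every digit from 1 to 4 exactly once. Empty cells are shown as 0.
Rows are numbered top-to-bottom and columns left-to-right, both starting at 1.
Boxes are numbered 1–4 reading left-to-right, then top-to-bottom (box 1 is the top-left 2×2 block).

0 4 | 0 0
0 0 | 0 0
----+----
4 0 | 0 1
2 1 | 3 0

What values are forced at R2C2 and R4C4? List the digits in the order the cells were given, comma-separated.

2,4

For R2C2:
  Consider where 2 can go in column 2.
  R3C2 is out (box 3 already has a 2).
  So the only cell in column 2 that can hold 2 is R2C2.
  So R2C2 = 2.
For R4C4:
  Row 4 already contains {1, 2, 3}.
  Column 4 already contains {1}.
  Its 2×2 block (box 4) already contains {1, 3}.
  The only value from 1–4 not eliminated is 4, so R4C4 = 4.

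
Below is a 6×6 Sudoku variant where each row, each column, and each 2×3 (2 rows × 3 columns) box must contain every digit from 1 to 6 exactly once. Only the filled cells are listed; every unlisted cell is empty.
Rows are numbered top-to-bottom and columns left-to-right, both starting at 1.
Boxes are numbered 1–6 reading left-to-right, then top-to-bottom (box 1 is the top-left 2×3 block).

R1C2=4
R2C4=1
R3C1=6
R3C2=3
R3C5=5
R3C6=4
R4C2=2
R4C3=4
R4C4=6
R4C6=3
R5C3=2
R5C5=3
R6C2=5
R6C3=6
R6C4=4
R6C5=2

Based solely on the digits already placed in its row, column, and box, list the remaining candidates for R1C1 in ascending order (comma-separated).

1,2,3,5

Row 1 already contains {4}.
Column 1 already contains {6}.
Its 2×3 block (box 1) already contains {4}.
Removing those from 1–6 leaves {1, 2, 3, 5} as the candidates for R1C1.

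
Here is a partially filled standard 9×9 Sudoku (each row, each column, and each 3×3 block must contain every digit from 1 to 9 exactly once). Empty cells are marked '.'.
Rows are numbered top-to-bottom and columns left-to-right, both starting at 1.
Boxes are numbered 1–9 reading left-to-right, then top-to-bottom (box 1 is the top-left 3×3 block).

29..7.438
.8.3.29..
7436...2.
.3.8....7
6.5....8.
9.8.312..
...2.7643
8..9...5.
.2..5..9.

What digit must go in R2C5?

4

Cell R2C5 itself could take any of {1, 4} by direct elimination.
Consider where 4 can go in box 2.
R1C4 is out (row 1 already has a 4).
R1C6 is out (row 1 already has a 4).
R3C5 is out (row 3 already has a 4).
R3C6 is out (row 3 already has a 4).
So the only cell in box 2 that can hold 4 is R2C5.
Therefore R2C5 = 4.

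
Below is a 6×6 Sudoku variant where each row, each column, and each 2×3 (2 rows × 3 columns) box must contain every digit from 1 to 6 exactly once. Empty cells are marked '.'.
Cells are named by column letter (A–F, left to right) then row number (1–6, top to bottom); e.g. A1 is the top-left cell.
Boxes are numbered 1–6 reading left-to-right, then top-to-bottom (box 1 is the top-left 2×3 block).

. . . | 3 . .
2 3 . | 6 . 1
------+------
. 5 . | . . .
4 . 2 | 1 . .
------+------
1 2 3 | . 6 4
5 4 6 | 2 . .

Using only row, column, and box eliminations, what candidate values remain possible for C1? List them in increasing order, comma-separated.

1,4,5

Row 1 already contains {3}.
Column C already contains {2, 3, 6}.
Its 2×3 block (box 1) already contains {2, 3}.
Removing those from 1–6 leaves {1, 4, 5} as the candidates for C1.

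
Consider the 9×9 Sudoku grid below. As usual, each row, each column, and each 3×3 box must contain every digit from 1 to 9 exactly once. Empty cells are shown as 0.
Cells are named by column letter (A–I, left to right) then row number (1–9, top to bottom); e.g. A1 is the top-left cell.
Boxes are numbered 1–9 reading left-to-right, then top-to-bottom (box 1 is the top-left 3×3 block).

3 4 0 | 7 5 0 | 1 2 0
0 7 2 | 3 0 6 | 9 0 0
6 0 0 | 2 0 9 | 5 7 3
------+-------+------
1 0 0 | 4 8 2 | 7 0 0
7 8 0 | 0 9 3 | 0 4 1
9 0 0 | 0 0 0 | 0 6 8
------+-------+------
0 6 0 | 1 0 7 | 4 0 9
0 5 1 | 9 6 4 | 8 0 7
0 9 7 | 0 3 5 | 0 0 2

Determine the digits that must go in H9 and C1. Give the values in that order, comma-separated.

1,9

For H9:
  Row 9 already contains {2, 3, 5, 7, 9}.
  Column H already contains {2, 4, 6, 7}.
  Its 3×3 block (box 9) already contains {2, 4, 7, 8, 9}.
  The only value from 1–9 not eliminated is 1, so H9 = 1.
For C1:
  Consider where 9 can go in box 1.
  A2 is out (row 2 already has a 9).
  B3 is out (row 3 already has a 9).
  C3 is out (row 3 already has a 9).
  So the only cell in box 1 that can hold 9 is C1.
  So C1 = 9.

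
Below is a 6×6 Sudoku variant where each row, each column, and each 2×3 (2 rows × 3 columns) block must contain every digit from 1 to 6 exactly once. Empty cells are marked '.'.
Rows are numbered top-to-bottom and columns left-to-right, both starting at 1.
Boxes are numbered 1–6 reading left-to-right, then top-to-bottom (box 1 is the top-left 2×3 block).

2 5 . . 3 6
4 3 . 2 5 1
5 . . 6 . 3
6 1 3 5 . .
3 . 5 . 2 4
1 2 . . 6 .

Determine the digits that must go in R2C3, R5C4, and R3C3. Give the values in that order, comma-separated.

For R2C3:
  Row 2 already contains {1, 2, 3, 4, 5}.
  Column 3 already contains {3, 5}.
  Its 2×3 block (box 1) already contains {2, 3, 4, 5}.
  The only value from 1–6 not eliminated is 6, so R2C3 = 6.
For R5C4:
  Row 5 already contains {2, 3, 4, 5}.
  Column 4 already contains {2, 5, 6}.
  Its 2×3 block (box 6) already contains {2, 4, 6}.
  The only value from 1–6 not eliminated is 1, so R5C4 = 1.
For R3C3:
  Consider where 2 can go in column 3.
  R1C3 is out (row 1 already has a 2).
  R2C3 is out (row 2 already has a 2).
  R6C3 is out (row 6 already has a 2).
  So the only cell in column 3 that can hold 2 is R3C3.
  So R3C3 = 2.

6,1,2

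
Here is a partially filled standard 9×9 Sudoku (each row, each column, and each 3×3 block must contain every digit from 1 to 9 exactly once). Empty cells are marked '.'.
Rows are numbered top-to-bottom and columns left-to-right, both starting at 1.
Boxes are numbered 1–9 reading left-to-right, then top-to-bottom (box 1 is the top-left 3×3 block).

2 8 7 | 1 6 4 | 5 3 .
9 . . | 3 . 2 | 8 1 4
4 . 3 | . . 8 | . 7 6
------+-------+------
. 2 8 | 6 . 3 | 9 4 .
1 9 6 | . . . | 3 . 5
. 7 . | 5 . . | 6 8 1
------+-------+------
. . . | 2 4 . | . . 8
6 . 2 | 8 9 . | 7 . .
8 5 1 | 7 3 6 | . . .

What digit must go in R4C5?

Cell R4C5 itself could take any of {1, 7} by direct elimination.
Consider where 1 can go in box 5.
R5C4 is out (row 5 already has a 1).
R5C5 is out (row 5 already has a 1).
R5C6 is out (row 5 already has a 1).
R6C5 is out (row 6 already has a 1).
R6C6 is out (row 6 already has a 1).
So the only cell in box 5 that can hold 1 is R4C5.
Therefore R4C5 = 1.

1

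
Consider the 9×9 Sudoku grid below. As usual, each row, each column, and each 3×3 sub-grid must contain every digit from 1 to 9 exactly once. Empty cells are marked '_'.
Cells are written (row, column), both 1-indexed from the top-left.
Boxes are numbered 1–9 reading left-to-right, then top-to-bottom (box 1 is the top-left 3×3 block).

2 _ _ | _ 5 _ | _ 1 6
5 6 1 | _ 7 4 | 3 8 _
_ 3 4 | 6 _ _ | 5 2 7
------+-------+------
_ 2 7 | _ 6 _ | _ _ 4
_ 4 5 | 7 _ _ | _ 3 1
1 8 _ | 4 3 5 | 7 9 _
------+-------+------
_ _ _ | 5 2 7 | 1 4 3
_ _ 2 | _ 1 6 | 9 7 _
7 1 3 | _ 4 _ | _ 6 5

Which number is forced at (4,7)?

8

Row 4 already contains {2, 4, 6, 7}.
Column 7 already contains {1, 3, 5, 7, 9}.
Its 3×3 block (box 6) already contains {1, 3, 4, 7, 9}.
The only value from 1–9 not eliminated is 8, so (4,7) = 8.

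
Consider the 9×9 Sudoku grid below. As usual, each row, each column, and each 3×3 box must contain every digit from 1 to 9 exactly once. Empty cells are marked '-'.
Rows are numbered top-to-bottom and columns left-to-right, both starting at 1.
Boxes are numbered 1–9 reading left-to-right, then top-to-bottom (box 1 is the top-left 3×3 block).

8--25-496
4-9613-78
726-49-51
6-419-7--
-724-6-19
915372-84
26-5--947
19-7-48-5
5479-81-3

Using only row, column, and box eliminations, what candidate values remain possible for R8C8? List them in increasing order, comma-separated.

Row 8 already contains {1, 4, 5, 7, 8, 9}.
Column 8 already contains {1, 4, 5, 7, 8, 9}.
Its 3×3 block (box 9) already contains {1, 3, 4, 5, 7, 8, 9}.
Removing those from 1–9 leaves {2, 6} as the candidates for R8C8.

2,6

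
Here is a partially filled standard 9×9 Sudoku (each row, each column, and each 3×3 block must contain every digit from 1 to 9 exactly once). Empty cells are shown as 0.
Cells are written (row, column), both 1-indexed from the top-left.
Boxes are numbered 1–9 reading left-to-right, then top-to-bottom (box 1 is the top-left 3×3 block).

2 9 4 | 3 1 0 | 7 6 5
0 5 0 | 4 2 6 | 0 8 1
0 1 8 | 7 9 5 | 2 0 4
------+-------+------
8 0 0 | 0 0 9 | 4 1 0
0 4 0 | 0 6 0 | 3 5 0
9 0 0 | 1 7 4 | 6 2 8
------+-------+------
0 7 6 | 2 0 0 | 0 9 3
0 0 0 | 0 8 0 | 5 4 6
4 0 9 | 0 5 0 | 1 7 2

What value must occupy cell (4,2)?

6

Cell (4,2) itself could take any of {2, 3, 6} by direct elimination.
Consider where 6 can go in row 4.
(4,3) is out (column 3 already has a 6).
(4,4) is out (box 5 already has a 6).
(4,5) is out (column 5 already has a 6).
(4,9) is out (column 9 already has a 6).
So the only cell in row 4 that can hold 6 is (4,2).
Therefore (4,2) = 6.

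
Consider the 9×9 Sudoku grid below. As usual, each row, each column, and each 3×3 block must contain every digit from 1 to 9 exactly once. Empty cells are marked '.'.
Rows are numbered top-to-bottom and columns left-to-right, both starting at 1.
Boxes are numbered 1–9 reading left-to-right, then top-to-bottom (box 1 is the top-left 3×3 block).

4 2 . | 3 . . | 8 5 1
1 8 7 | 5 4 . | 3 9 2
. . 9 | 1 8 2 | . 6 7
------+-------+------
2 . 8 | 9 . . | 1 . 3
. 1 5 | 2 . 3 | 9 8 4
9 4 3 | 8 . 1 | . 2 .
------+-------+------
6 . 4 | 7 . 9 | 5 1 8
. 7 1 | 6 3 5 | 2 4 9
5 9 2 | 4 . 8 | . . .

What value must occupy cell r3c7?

4

Row 3 already contains {1, 2, 6, 7, 8, 9}.
Column 7 already contains {1, 2, 3, 5, 8, 9}.
Its 3×3 block (box 3) already contains {1, 2, 3, 5, 6, 7, 8, 9}.
The only value from 1–9 not eliminated is 4, so r3c7 = 4.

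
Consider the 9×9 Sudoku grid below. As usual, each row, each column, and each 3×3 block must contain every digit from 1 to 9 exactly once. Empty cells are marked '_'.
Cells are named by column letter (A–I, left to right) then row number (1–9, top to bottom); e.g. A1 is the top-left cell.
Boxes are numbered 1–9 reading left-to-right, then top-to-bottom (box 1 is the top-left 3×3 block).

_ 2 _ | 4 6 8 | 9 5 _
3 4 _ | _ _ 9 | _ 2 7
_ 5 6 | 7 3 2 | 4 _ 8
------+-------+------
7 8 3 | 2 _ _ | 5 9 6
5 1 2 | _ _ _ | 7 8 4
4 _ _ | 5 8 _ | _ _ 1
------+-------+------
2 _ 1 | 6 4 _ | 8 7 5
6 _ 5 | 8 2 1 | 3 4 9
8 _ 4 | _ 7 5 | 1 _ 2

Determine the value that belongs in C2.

8

Row 2 already contains {2, 3, 4, 7, 9}.
Column C already contains {1, 2, 3, 4, 5, 6}.
Its 3×3 block (box 1) already contains {2, 3, 4, 5, 6}.
The only value from 1–9 not eliminated is 8, so C2 = 8.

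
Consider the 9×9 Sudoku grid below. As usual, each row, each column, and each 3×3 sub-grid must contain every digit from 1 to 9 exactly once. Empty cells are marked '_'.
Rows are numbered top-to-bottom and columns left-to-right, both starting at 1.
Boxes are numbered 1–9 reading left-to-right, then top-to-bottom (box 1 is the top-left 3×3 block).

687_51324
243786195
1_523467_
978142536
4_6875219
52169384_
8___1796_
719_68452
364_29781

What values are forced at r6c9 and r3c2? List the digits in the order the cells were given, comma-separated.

7,9

For r6c9:
  Row 6 already contains {1, 2, 3, 4, 5, 6, 8, 9}.
  Column 9 already contains {1, 2, 4, 5, 6, 9}.
  Its 3×3 block (box 6) already contains {1, 2, 3, 4, 5, 6, 8, 9}.
  The only value from 1–9 not eliminated is 7, so r6c9 = 7.
For r3c2:
  Row 3 already contains {1, 2, 3, 4, 5, 6, 7}.
  Column 2 already contains {1, 2, 4, 6, 7, 8}.
  Its 3×3 block (box 1) already contains {1, 2, 3, 4, 5, 6, 7, 8}.
  The only value from 1–9 not eliminated is 9, so r3c2 = 9.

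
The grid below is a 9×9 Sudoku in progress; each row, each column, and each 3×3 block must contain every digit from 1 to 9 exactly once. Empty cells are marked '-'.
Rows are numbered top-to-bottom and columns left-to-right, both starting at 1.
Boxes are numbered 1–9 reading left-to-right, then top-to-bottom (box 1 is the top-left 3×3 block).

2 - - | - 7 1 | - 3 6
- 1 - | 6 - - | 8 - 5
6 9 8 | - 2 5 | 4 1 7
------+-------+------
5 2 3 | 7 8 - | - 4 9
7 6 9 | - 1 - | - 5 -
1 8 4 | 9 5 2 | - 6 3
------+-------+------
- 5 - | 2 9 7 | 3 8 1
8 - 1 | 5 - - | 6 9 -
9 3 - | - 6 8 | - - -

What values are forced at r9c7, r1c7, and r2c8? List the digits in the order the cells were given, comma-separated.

For r9c7:
  Consider where 5 can go in row 9.
  r9c3 is out (box 7 already has a 5).
  r9c4 is out (column 4 already has a 5).
  r9c8 is out (column 8 already has a 5).
  r9c9 is out (column 9 already has a 5).
  So the only cell in row 9 that can hold 5 is r9c7.
  So r9c7 = 5.
For r1c7:
  Row 1 already contains {1, 2, 3, 6, 7}.
  Column 7 already contains {3, 4, 6, 8}.
  Its 3×3 block (box 3) already contains {1, 3, 4, 5, 6, 7, 8}.
  The only value from 1–9 not eliminated is 9, so r1c7 = 9.
For r2c8:
  Row 2 already contains {1, 5, 6, 8}.
  Column 8 already contains {1, 3, 4, 5, 6, 8, 9}.
  Its 3×3 block (box 3) already contains {1, 3, 4, 5, 6, 7, 8}.
  The only value from 1–9 not eliminated is 2, so r2c8 = 2.

5,9,2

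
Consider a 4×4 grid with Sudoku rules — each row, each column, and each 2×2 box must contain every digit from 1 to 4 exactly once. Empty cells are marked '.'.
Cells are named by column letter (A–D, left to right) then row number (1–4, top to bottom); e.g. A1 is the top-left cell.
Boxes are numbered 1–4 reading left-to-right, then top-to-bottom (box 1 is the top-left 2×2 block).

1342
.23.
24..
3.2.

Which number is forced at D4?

4

Cell D4 itself could take any of {1, 4} by direct elimination.
Consider where 4 can go in box 4.
C3 is out (row 3 already has a 4).
D3 is out (row 3 already has a 4).
So the only cell in box 4 that can hold 4 is D4.
Therefore D4 = 4.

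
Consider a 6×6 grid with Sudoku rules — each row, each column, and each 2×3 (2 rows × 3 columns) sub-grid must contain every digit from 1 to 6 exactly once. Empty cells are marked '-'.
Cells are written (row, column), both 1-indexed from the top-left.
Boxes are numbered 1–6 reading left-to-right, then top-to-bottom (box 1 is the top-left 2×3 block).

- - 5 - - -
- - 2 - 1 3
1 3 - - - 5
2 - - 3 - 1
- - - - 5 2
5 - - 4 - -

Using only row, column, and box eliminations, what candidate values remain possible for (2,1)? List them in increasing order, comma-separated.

Row 2 already contains {1, 2, 3}.
Column 1 already contains {1, 2, 5}.
Its 2×3 block (box 1) already contains {2, 5}.
Removing those from 1–6 leaves {4, 6} as the candidates for (2,1).

4,6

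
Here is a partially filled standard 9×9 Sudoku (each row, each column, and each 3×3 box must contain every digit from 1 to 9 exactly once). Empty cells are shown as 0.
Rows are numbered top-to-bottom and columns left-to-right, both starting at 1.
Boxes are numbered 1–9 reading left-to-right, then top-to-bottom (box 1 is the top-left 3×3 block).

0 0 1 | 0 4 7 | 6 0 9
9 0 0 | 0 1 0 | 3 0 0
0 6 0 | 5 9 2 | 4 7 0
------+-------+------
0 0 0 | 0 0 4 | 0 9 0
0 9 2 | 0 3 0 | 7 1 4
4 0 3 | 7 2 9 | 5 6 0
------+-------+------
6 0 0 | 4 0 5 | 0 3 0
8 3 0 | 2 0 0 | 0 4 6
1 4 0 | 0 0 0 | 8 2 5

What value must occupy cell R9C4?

Cell R9C4 itself could take any of {3, 6, 9} by direct elimination.
Consider where 9 can go in column 4.
R1C4 is out (row 1 already has a 9).
R2C4 is out (row 2 already has a 9).
R4C4 is out (row 4 already has a 9).
R5C4 is out (row 5 already has a 9).
So the only cell in column 4 that can hold 9 is R9C4.
Therefore R9C4 = 9.

9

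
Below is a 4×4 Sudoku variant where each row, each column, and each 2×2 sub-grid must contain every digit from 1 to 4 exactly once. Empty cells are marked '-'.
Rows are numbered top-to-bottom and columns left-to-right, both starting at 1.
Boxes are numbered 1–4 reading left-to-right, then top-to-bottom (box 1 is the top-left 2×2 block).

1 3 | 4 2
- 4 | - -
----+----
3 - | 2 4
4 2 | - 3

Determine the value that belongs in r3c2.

Row 3 already contains {2, 3, 4}.
Column 2 already contains {2, 3, 4}.
Its 2×2 block (box 3) already contains {2, 3, 4}.
The only value from 1–4 not eliminated is 1, so r3c2 = 1.

1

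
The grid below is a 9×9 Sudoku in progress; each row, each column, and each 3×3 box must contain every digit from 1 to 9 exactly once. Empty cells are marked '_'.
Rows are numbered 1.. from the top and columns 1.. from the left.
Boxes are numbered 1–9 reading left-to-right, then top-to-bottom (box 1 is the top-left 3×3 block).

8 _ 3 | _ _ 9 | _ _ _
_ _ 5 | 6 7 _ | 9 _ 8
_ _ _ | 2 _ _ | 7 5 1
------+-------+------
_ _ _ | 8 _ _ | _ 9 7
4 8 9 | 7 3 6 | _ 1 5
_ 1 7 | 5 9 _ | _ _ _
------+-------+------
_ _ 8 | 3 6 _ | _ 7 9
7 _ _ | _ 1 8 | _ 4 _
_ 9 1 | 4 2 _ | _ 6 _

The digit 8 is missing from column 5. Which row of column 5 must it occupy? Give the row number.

Consider where 8 can go in column 5.
row 1, column 5 is out (row 1 already has a 8).
row 4, column 5 is out (row 4 already has a 8).
So the only cell in column 5 that can hold 8 is row 3, column 5.
That is row 3.

3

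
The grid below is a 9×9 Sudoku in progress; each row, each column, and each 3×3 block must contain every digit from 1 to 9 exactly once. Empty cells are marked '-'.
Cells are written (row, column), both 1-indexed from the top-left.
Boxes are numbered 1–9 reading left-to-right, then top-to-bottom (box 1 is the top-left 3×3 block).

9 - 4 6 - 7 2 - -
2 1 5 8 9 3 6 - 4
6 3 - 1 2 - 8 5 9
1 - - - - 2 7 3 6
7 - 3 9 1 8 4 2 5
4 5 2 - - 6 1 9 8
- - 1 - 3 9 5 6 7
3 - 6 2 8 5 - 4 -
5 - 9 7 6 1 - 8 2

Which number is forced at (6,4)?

Row 6 already contains {1, 2, 4, 5, 6, 8, 9}.
Column 4 already contains {1, 2, 6, 7, 8, 9}.
Its 3×3 block (box 5) already contains {1, 2, 6, 8, 9}.
The only value from 1–9 not eliminated is 3, so (6,4) = 3.

3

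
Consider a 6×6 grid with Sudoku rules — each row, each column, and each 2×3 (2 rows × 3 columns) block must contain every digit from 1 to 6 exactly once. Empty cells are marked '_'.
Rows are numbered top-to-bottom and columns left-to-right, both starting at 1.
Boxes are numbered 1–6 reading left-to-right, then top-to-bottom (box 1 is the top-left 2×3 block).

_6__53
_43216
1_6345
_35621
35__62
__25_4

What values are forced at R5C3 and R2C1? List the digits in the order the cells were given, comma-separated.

4,5

For R5C3:
  Consider where 4 can go in box 5.
  R6C1 is out (row 6 already has a 4).
  R6C2 is out (row 6 already has a 4).
  So the only cell in box 5 that can hold 4 is R5C3.
  So R5C3 = 4.
For R2C1:
  Row 2 already contains {1, 2, 3, 4, 6}.
  Column 1 already contains {1, 3}.
  Its 2×3 block (box 1) already contains {3, 4, 6}.
  The only value from 1–6 not eliminated is 5, so R2C1 = 5.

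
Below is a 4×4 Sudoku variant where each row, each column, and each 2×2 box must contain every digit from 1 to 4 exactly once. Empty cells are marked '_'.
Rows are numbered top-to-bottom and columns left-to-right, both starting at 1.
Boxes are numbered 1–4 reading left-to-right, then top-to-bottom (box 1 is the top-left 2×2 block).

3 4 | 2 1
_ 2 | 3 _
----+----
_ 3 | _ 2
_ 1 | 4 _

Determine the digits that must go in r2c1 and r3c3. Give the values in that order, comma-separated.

For r2c1:
  Row 2 already contains {2, 3}.
  Column 1 already contains {3}.
  Its 2×2 block (box 1) already contains {2, 3, 4}.
  The only value from 1–4 not eliminated is 1, so r2c1 = 1.
For r3c3:
  Row 3 already contains {2, 3}.
  Column 3 already contains {2, 3, 4}.
  Its 2×2 block (box 4) already contains {2, 4}.
  The only value from 1–4 not eliminated is 1, so r3c3 = 1.

1,1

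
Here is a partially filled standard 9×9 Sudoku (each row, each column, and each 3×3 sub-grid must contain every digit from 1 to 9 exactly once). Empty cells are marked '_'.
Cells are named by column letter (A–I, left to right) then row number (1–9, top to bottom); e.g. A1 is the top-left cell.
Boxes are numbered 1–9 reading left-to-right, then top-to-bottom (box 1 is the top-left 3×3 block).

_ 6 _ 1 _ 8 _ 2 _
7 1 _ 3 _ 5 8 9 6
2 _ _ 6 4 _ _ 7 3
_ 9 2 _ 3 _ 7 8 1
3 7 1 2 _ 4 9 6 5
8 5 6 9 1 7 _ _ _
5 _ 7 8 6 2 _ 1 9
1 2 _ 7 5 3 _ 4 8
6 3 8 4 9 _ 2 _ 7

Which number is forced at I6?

2

Cell I6 itself could take any of {2, 4} by direct elimination.
Consider where 2 can go in row 6.
G6 is out (column G already has a 2).
H6 is out (column H already has a 2).
So the only cell in row 6 that can hold 2 is I6.
Therefore I6 = 2.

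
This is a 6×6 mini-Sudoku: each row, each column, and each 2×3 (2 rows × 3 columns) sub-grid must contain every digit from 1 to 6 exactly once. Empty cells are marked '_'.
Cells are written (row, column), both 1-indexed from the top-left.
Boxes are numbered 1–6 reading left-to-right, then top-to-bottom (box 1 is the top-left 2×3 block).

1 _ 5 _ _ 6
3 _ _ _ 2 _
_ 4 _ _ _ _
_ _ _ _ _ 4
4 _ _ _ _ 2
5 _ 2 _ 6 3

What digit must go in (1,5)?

4

Cell (1,5) itself could take any of {3, 4} by direct elimination.
Consider where 4 can go in column 5.
(3,5) is out (row 3 already has a 4).
(4,5) is out (row 4 already has a 4).
(5,5) is out (row 5 already has a 4).
So the only cell in column 5 that can hold 4 is (1,5).
Therefore (1,5) = 4.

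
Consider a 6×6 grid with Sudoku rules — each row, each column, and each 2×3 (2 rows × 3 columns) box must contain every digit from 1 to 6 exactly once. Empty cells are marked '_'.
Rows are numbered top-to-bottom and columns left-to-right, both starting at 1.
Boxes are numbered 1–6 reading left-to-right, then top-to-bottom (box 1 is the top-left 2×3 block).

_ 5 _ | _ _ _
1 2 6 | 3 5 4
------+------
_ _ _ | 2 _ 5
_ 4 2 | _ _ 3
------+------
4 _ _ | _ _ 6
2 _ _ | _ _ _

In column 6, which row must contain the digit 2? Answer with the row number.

1

Consider where 2 can go in column 6.
R6C6 is out (row 6 already has a 2).
So the only cell in column 6 that can hold 2 is R1C6.
That is row 1.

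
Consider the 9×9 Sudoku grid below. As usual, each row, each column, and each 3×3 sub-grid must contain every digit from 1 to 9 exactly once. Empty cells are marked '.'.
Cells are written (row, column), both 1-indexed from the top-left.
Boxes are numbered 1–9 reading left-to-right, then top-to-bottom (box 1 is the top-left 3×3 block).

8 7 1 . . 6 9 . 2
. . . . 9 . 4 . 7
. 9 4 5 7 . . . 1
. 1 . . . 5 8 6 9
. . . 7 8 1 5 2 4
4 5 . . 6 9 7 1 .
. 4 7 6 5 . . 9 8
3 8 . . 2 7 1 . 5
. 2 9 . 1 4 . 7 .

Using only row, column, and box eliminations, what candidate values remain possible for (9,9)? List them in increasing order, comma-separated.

3,6

Row 9 already contains {1, 2, 4, 7, 9}.
Column 9 already contains {1, 2, 4, 5, 7, 8, 9}.
Its 3×3 block (box 9) already contains {1, 5, 7, 8, 9}.
Removing those from 1–9 leaves {3, 6} as the candidates for (9,9).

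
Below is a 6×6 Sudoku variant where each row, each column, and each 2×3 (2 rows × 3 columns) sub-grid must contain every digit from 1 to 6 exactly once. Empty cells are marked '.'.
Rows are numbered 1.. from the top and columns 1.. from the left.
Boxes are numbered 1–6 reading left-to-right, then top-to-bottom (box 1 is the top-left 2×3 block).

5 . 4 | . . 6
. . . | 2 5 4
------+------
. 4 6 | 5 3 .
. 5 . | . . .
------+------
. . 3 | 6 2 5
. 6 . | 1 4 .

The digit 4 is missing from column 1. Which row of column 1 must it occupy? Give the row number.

Consider where 4 can go in column 1.
row 2, column 1 is out (row 2 already has a 4).
row 3, column 1 is out (row 3 already has a 4).
row 4, column 1 is out (box 3 already has a 4).
row 6, column 1 is out (row 6 already has a 4).
So the only cell in column 1 that can hold 4 is row 5, column 1.
That is row 5.

5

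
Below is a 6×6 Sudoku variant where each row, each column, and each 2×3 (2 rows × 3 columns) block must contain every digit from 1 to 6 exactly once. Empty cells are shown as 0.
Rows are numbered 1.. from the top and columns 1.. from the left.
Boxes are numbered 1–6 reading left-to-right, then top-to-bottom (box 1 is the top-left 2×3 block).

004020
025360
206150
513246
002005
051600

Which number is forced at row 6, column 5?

3

Row 6 already contains {1, 5, 6}.
Column 5 already contains {2, 4, 5, 6}.
Its 2×3 block (box 6) already contains {5, 6}.
The only value from 1–6 not eliminated is 3, so row 6, column 5 = 3.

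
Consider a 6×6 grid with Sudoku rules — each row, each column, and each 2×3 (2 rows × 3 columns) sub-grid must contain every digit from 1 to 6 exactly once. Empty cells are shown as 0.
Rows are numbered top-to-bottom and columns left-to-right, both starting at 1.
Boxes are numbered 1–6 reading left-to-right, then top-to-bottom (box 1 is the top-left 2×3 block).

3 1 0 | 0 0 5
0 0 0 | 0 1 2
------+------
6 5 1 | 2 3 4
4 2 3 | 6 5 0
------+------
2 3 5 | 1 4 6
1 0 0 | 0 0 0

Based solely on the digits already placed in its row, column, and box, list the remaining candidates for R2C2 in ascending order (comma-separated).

4,6

Row 2 already contains {1, 2}.
Column 2 already contains {1, 2, 3, 5}.
Its 2×3 block (box 1) already contains {1, 3}.
Removing those from 1–6 leaves {4, 6} as the candidates for R2C2.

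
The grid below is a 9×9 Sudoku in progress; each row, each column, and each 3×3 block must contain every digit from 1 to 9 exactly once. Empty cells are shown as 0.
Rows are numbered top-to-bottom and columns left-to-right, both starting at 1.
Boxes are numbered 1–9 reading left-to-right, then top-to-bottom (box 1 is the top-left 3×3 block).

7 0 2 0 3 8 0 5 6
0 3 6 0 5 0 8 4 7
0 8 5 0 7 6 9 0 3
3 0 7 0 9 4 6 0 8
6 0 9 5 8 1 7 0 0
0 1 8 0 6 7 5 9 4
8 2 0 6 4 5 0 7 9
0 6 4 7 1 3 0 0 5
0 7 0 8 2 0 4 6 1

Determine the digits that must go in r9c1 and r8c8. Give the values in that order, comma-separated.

For r9c1:
  Consider where 5 can go in column 1.
  r2c1 is out (row 2 already has a 5).
  r3c1 is out (row 3 already has a 5).
  r6c1 is out (row 6 already has a 5).
  r8c1 is out (row 8 already has a 5).
  So the only cell in column 1 that can hold 5 is r9c1.
  So r9c1 = 5.
For r8c8:
  Consider where 8 can go in column 8.
  r3c8 is out (row 3 already has a 8).
  r4c8 is out (row 4 already has a 8).
  r5c8 is out (row 5 already has a 8).
  So the only cell in column 8 that can hold 8 is r8c8.
  So r8c8 = 8.

5,8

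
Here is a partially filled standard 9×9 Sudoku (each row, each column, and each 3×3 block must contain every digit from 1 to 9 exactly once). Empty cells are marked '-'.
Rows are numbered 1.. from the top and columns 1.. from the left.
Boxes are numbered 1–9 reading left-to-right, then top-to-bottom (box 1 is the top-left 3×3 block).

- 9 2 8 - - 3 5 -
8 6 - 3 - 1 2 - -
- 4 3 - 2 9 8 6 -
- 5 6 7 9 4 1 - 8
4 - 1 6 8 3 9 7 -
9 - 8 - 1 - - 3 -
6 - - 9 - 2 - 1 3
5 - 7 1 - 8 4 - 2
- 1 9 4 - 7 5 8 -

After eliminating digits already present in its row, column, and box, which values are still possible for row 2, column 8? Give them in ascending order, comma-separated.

4,9

Row 2 already contains {1, 2, 3, 6, 8}.
Column 8 already contains {1, 3, 5, 6, 7, 8}.
Its 3×3 block (box 3) already contains {2, 3, 5, 6, 8}.
Removing those from 1–9 leaves {4, 9} as the candidates for row 2, column 8.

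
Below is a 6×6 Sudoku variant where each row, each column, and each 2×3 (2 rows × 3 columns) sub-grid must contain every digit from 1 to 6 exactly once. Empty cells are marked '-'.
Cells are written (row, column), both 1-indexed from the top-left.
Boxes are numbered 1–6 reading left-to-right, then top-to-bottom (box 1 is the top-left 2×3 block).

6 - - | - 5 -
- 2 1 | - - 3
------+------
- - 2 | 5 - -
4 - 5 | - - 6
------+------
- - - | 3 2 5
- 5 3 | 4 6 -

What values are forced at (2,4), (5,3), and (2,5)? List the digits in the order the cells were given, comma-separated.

6,6,4

For (2,4):
  Row 2 already contains {1, 2, 3}.
  Column 4 already contains {3, 4, 5}.
  Its 2×3 block (box 2) already contains {3, 5}.
  The only value from 1–6 not eliminated is 6, so (2,4) = 6.
For (5,3):
  Consider where 6 can go in column 3.
  (1,3) is out (row 1 already has a 6).
  So the only cell in column 3 that can hold 6 is (5,3).
  So (5,3) = 6.
For (2,5):
  Row 2 already contains {1, 2, 3}.
  Column 5 already contains {2, 5, 6}.
  Its 2×3 block (box 2) already contains {3, 5}.
  The only value from 1–6 not eliminated is 4, so (2,5) = 4.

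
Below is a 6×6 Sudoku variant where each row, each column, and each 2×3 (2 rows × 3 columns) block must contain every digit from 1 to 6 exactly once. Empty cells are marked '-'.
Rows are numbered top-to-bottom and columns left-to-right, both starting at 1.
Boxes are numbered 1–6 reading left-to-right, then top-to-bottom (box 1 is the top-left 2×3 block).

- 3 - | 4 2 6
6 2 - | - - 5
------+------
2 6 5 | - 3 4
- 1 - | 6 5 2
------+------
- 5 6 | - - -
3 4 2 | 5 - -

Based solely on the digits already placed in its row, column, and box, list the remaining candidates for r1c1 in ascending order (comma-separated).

Row 1 already contains {2, 3, 4, 6}.
Column 1 already contains {2, 3, 6}.
Its 2×3 block (box 1) already contains {2, 3, 6}.
Removing those from 1–6 leaves {1, 5} as the candidates for r1c1.

1,5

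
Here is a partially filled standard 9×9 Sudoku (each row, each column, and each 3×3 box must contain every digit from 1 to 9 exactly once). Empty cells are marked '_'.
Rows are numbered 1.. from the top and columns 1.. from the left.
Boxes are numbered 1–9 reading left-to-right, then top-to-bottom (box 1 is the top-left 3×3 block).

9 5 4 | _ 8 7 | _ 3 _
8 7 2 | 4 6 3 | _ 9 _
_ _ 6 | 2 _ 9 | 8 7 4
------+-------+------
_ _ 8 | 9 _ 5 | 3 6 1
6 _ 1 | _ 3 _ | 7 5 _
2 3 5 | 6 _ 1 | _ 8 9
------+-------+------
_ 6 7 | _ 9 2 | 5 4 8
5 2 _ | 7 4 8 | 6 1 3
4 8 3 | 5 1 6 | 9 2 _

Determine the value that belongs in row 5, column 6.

4

Row 5 already contains {1, 3, 5, 6, 7}.
Column 6 already contains {1, 2, 3, 5, 6, 7, 8, 9}.
Its 3×3 block (box 5) already contains {1, 3, 5, 6, 9}.
The only value from 1–9 not eliminated is 4, so row 5, column 6 = 4.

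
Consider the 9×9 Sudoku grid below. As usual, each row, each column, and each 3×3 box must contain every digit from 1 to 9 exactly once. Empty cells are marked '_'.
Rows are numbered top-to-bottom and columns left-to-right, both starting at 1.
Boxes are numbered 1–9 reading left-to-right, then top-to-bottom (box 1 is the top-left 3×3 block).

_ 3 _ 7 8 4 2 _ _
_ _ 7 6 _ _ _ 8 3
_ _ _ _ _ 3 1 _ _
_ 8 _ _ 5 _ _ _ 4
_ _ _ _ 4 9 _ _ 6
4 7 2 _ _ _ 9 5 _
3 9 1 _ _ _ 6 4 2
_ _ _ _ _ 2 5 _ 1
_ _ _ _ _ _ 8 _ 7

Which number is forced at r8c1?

7

Cell r8c1 itself could take any of {6, 7, 8} by direct elimination.
Consider where 7 can go in column 1.
r1c1 is out (row 1 already has a 7). r2c1 is out (row 2 already has a 7). r3c1 is out (box 1 already has a 7). r4c1 is out (box 4 already has a 7). The remaining empty cells in column 1 are similarly blocked.
So the only cell in column 1 that can hold 7 is r8c1.
Therefore r8c1 = 7.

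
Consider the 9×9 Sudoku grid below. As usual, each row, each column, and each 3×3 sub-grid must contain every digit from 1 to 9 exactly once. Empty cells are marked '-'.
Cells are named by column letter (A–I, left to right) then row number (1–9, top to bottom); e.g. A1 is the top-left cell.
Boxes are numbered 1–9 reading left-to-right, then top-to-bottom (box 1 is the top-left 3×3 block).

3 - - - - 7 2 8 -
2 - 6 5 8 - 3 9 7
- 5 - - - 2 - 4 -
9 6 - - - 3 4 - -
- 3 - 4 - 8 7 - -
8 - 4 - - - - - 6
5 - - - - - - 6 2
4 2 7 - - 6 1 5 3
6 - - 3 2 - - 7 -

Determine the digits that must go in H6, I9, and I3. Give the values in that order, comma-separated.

For H6:
  Consider where 3 can go in column H.
  H4 is out (row 4 already has a 3).
  H5 is out (row 5 already has a 3).
  So the only cell in column H that can hold 3 is H6.
  So H6 = 3.
For I9:
  Consider where 4 can go in column I.
  I1 is out (box 3 already has a 4).
  I3 is out (row 3 already has a 4).
  I4 is out (row 4 already has a 4).
  I5 is out (row 5 already has a 4).
  So the only cell in column I that can hold 4 is I9.
  So I9 = 4.
For I3:
  Row 3 already contains {2, 4, 5}.
  Column I already contains {2, 3, 6, 7}.
  Its 3×3 block (box 3) already contains {2, 3, 4, 7, 8, 9}.
  The only value from 1–9 not eliminated is 1, so I3 = 1.

3,4,1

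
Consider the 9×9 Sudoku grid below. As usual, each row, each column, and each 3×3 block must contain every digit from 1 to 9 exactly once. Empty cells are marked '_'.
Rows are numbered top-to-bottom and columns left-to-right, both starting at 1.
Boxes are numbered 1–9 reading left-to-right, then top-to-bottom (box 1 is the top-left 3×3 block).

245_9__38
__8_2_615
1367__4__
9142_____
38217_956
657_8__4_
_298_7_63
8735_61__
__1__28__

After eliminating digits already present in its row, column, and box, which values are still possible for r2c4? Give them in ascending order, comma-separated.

Row 2 already contains {1, 2, 5, 6, 8}.
Column 4 already contains {1, 2, 5, 7, 8}.
Its 3×3 block (box 2) already contains {2, 7, 9}.
Removing those from 1–9 leaves {3, 4} as the candidates for r2c4.

3,4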